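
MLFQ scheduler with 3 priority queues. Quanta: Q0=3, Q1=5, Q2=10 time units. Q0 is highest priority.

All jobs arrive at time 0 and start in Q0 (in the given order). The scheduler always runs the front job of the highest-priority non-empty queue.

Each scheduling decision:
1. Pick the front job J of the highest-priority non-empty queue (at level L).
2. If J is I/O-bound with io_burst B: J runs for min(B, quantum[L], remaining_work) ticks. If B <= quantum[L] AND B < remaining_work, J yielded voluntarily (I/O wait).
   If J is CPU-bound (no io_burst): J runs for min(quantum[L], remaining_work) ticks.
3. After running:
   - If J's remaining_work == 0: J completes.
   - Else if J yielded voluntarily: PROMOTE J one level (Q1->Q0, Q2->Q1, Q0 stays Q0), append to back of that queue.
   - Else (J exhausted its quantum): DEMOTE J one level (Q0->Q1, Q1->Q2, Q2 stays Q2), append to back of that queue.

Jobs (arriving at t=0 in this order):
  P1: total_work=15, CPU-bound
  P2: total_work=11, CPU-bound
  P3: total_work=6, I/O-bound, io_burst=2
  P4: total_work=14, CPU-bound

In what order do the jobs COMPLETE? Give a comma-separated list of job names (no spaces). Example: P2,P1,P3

t=0-3: P1@Q0 runs 3, rem=12, quantum used, demote→Q1. Q0=[P2,P3,P4] Q1=[P1] Q2=[]
t=3-6: P2@Q0 runs 3, rem=8, quantum used, demote→Q1. Q0=[P3,P4] Q1=[P1,P2] Q2=[]
t=6-8: P3@Q0 runs 2, rem=4, I/O yield, promote→Q0. Q0=[P4,P3] Q1=[P1,P2] Q2=[]
t=8-11: P4@Q0 runs 3, rem=11, quantum used, demote→Q1. Q0=[P3] Q1=[P1,P2,P4] Q2=[]
t=11-13: P3@Q0 runs 2, rem=2, I/O yield, promote→Q0. Q0=[P3] Q1=[P1,P2,P4] Q2=[]
t=13-15: P3@Q0 runs 2, rem=0, completes. Q0=[] Q1=[P1,P2,P4] Q2=[]
t=15-20: P1@Q1 runs 5, rem=7, quantum used, demote→Q2. Q0=[] Q1=[P2,P4] Q2=[P1]
t=20-25: P2@Q1 runs 5, rem=3, quantum used, demote→Q2. Q0=[] Q1=[P4] Q2=[P1,P2]
t=25-30: P4@Q1 runs 5, rem=6, quantum used, demote→Q2. Q0=[] Q1=[] Q2=[P1,P2,P4]
t=30-37: P1@Q2 runs 7, rem=0, completes. Q0=[] Q1=[] Q2=[P2,P4]
t=37-40: P2@Q2 runs 3, rem=0, completes. Q0=[] Q1=[] Q2=[P4]
t=40-46: P4@Q2 runs 6, rem=0, completes. Q0=[] Q1=[] Q2=[]

Answer: P3,P1,P2,P4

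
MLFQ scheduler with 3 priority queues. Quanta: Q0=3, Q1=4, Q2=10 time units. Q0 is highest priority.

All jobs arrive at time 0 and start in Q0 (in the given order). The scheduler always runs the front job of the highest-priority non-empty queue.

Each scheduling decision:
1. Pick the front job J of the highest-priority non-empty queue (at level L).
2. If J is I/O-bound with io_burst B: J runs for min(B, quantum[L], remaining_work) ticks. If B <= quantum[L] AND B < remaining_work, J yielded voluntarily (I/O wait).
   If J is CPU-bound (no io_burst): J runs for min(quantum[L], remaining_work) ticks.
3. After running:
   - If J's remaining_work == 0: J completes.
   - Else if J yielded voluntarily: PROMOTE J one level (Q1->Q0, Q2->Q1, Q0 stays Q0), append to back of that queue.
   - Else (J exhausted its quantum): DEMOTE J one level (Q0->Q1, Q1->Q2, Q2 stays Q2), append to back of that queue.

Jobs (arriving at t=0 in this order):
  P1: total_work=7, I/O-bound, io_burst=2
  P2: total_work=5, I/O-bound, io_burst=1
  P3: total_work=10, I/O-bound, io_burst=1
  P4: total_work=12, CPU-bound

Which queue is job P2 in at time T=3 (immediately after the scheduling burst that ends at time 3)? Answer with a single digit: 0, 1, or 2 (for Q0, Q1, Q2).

Answer: 0

Derivation:
t=0-2: P1@Q0 runs 2, rem=5, I/O yield, promote→Q0. Q0=[P2,P3,P4,P1] Q1=[] Q2=[]
t=2-3: P2@Q0 runs 1, rem=4, I/O yield, promote→Q0. Q0=[P3,P4,P1,P2] Q1=[] Q2=[]
t=3-4: P3@Q0 runs 1, rem=9, I/O yield, promote→Q0. Q0=[P4,P1,P2,P3] Q1=[] Q2=[]
t=4-7: P4@Q0 runs 3, rem=9, quantum used, demote→Q1. Q0=[P1,P2,P3] Q1=[P4] Q2=[]
t=7-9: P1@Q0 runs 2, rem=3, I/O yield, promote→Q0. Q0=[P2,P3,P1] Q1=[P4] Q2=[]
t=9-10: P2@Q0 runs 1, rem=3, I/O yield, promote→Q0. Q0=[P3,P1,P2] Q1=[P4] Q2=[]
t=10-11: P3@Q0 runs 1, rem=8, I/O yield, promote→Q0. Q0=[P1,P2,P3] Q1=[P4] Q2=[]
t=11-13: P1@Q0 runs 2, rem=1, I/O yield, promote→Q0. Q0=[P2,P3,P1] Q1=[P4] Q2=[]
t=13-14: P2@Q0 runs 1, rem=2, I/O yield, promote→Q0. Q0=[P3,P1,P2] Q1=[P4] Q2=[]
t=14-15: P3@Q0 runs 1, rem=7, I/O yield, promote→Q0. Q0=[P1,P2,P3] Q1=[P4] Q2=[]
t=15-16: P1@Q0 runs 1, rem=0, completes. Q0=[P2,P3] Q1=[P4] Q2=[]
t=16-17: P2@Q0 runs 1, rem=1, I/O yield, promote→Q0. Q0=[P3,P2] Q1=[P4] Q2=[]
t=17-18: P3@Q0 runs 1, rem=6, I/O yield, promote→Q0. Q0=[P2,P3] Q1=[P4] Q2=[]
t=18-19: P2@Q0 runs 1, rem=0, completes. Q0=[P3] Q1=[P4] Q2=[]
t=19-20: P3@Q0 runs 1, rem=5, I/O yield, promote→Q0. Q0=[P3] Q1=[P4] Q2=[]
t=20-21: P3@Q0 runs 1, rem=4, I/O yield, promote→Q0. Q0=[P3] Q1=[P4] Q2=[]
t=21-22: P3@Q0 runs 1, rem=3, I/O yield, promote→Q0. Q0=[P3] Q1=[P4] Q2=[]
t=22-23: P3@Q0 runs 1, rem=2, I/O yield, promote→Q0. Q0=[P3] Q1=[P4] Q2=[]
t=23-24: P3@Q0 runs 1, rem=1, I/O yield, promote→Q0. Q0=[P3] Q1=[P4] Q2=[]
t=24-25: P3@Q0 runs 1, rem=0, completes. Q0=[] Q1=[P4] Q2=[]
t=25-29: P4@Q1 runs 4, rem=5, quantum used, demote→Q2. Q0=[] Q1=[] Q2=[P4]
t=29-34: P4@Q2 runs 5, rem=0, completes. Q0=[] Q1=[] Q2=[]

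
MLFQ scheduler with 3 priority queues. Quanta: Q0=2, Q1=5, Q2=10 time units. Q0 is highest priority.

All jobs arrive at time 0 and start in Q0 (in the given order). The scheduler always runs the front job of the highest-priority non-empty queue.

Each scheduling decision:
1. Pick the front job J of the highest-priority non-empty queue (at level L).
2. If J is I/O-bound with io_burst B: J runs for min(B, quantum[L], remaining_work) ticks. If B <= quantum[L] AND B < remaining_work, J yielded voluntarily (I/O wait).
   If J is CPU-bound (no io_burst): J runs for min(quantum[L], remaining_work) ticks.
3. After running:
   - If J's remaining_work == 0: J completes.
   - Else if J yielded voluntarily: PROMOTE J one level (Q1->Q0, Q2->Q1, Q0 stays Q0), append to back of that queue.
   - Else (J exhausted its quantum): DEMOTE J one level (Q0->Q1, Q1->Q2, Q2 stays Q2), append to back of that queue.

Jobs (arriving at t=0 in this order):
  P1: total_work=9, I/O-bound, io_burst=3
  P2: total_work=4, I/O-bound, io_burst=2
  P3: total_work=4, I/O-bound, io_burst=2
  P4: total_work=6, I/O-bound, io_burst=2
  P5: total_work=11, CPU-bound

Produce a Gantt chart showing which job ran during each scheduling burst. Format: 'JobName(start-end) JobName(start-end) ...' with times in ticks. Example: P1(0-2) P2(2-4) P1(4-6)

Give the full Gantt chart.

t=0-2: P1@Q0 runs 2, rem=7, quantum used, demote→Q1. Q0=[P2,P3,P4,P5] Q1=[P1] Q2=[]
t=2-4: P2@Q0 runs 2, rem=2, I/O yield, promote→Q0. Q0=[P3,P4,P5,P2] Q1=[P1] Q2=[]
t=4-6: P3@Q0 runs 2, rem=2, I/O yield, promote→Q0. Q0=[P4,P5,P2,P3] Q1=[P1] Q2=[]
t=6-8: P4@Q0 runs 2, rem=4, I/O yield, promote→Q0. Q0=[P5,P2,P3,P4] Q1=[P1] Q2=[]
t=8-10: P5@Q0 runs 2, rem=9, quantum used, demote→Q1. Q0=[P2,P3,P4] Q1=[P1,P5] Q2=[]
t=10-12: P2@Q0 runs 2, rem=0, completes. Q0=[P3,P4] Q1=[P1,P5] Q2=[]
t=12-14: P3@Q0 runs 2, rem=0, completes. Q0=[P4] Q1=[P1,P5] Q2=[]
t=14-16: P4@Q0 runs 2, rem=2, I/O yield, promote→Q0. Q0=[P4] Q1=[P1,P5] Q2=[]
t=16-18: P4@Q0 runs 2, rem=0, completes. Q0=[] Q1=[P1,P5] Q2=[]
t=18-21: P1@Q1 runs 3, rem=4, I/O yield, promote→Q0. Q0=[P1] Q1=[P5] Q2=[]
t=21-23: P1@Q0 runs 2, rem=2, quantum used, demote→Q1. Q0=[] Q1=[P5,P1] Q2=[]
t=23-28: P5@Q1 runs 5, rem=4, quantum used, demote→Q2. Q0=[] Q1=[P1] Q2=[P5]
t=28-30: P1@Q1 runs 2, rem=0, completes. Q0=[] Q1=[] Q2=[P5]
t=30-34: P5@Q2 runs 4, rem=0, completes. Q0=[] Q1=[] Q2=[]

Answer: P1(0-2) P2(2-4) P3(4-6) P4(6-8) P5(8-10) P2(10-12) P3(12-14) P4(14-16) P4(16-18) P1(18-21) P1(21-23) P5(23-28) P1(28-30) P5(30-34)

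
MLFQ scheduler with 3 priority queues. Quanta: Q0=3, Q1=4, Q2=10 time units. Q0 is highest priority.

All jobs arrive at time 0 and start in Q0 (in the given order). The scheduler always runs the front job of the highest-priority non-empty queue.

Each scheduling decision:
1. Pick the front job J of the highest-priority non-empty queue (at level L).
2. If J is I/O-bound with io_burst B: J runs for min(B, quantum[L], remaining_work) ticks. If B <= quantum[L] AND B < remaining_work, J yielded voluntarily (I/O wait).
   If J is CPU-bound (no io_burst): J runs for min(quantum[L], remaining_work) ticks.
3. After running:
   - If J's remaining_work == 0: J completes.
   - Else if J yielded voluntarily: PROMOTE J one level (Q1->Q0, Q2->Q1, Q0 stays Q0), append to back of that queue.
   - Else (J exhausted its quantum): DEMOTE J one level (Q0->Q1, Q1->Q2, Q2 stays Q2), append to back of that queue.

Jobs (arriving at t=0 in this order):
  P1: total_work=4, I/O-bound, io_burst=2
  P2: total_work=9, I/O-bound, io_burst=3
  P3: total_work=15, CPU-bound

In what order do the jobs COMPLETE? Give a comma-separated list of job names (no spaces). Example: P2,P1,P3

Answer: P1,P2,P3

Derivation:
t=0-2: P1@Q0 runs 2, rem=2, I/O yield, promote→Q0. Q0=[P2,P3,P1] Q1=[] Q2=[]
t=2-5: P2@Q0 runs 3, rem=6, I/O yield, promote→Q0. Q0=[P3,P1,P2] Q1=[] Q2=[]
t=5-8: P3@Q0 runs 3, rem=12, quantum used, demote→Q1. Q0=[P1,P2] Q1=[P3] Q2=[]
t=8-10: P1@Q0 runs 2, rem=0, completes. Q0=[P2] Q1=[P3] Q2=[]
t=10-13: P2@Q0 runs 3, rem=3, I/O yield, promote→Q0. Q0=[P2] Q1=[P3] Q2=[]
t=13-16: P2@Q0 runs 3, rem=0, completes. Q0=[] Q1=[P3] Q2=[]
t=16-20: P3@Q1 runs 4, rem=8, quantum used, demote→Q2. Q0=[] Q1=[] Q2=[P3]
t=20-28: P3@Q2 runs 8, rem=0, completes. Q0=[] Q1=[] Q2=[]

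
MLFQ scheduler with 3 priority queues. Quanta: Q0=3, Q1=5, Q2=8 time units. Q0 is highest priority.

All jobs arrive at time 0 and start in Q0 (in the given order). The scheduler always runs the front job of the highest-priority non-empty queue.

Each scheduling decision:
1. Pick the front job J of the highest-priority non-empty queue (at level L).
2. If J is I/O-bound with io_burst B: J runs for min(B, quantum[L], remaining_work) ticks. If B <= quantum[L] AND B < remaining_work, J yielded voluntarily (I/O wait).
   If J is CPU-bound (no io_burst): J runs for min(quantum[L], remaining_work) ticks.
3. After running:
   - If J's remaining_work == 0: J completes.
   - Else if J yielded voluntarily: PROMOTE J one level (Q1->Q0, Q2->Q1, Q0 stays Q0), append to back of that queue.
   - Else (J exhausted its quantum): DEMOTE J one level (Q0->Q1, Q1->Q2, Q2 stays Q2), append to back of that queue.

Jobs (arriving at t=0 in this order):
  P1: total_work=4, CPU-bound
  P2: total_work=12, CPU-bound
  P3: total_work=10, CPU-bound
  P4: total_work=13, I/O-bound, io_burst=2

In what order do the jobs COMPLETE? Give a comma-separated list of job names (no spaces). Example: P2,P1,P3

t=0-3: P1@Q0 runs 3, rem=1, quantum used, demote→Q1. Q0=[P2,P3,P4] Q1=[P1] Q2=[]
t=3-6: P2@Q0 runs 3, rem=9, quantum used, demote→Q1. Q0=[P3,P4] Q1=[P1,P2] Q2=[]
t=6-9: P3@Q0 runs 3, rem=7, quantum used, demote→Q1. Q0=[P4] Q1=[P1,P2,P3] Q2=[]
t=9-11: P4@Q0 runs 2, rem=11, I/O yield, promote→Q0. Q0=[P4] Q1=[P1,P2,P3] Q2=[]
t=11-13: P4@Q0 runs 2, rem=9, I/O yield, promote→Q0. Q0=[P4] Q1=[P1,P2,P3] Q2=[]
t=13-15: P4@Q0 runs 2, rem=7, I/O yield, promote→Q0. Q0=[P4] Q1=[P1,P2,P3] Q2=[]
t=15-17: P4@Q0 runs 2, rem=5, I/O yield, promote→Q0. Q0=[P4] Q1=[P1,P2,P3] Q2=[]
t=17-19: P4@Q0 runs 2, rem=3, I/O yield, promote→Q0. Q0=[P4] Q1=[P1,P2,P3] Q2=[]
t=19-21: P4@Q0 runs 2, rem=1, I/O yield, promote→Q0. Q0=[P4] Q1=[P1,P2,P3] Q2=[]
t=21-22: P4@Q0 runs 1, rem=0, completes. Q0=[] Q1=[P1,P2,P3] Q2=[]
t=22-23: P1@Q1 runs 1, rem=0, completes. Q0=[] Q1=[P2,P3] Q2=[]
t=23-28: P2@Q1 runs 5, rem=4, quantum used, demote→Q2. Q0=[] Q1=[P3] Q2=[P2]
t=28-33: P3@Q1 runs 5, rem=2, quantum used, demote→Q2. Q0=[] Q1=[] Q2=[P2,P3]
t=33-37: P2@Q2 runs 4, rem=0, completes. Q0=[] Q1=[] Q2=[P3]
t=37-39: P3@Q2 runs 2, rem=0, completes. Q0=[] Q1=[] Q2=[]

Answer: P4,P1,P2,P3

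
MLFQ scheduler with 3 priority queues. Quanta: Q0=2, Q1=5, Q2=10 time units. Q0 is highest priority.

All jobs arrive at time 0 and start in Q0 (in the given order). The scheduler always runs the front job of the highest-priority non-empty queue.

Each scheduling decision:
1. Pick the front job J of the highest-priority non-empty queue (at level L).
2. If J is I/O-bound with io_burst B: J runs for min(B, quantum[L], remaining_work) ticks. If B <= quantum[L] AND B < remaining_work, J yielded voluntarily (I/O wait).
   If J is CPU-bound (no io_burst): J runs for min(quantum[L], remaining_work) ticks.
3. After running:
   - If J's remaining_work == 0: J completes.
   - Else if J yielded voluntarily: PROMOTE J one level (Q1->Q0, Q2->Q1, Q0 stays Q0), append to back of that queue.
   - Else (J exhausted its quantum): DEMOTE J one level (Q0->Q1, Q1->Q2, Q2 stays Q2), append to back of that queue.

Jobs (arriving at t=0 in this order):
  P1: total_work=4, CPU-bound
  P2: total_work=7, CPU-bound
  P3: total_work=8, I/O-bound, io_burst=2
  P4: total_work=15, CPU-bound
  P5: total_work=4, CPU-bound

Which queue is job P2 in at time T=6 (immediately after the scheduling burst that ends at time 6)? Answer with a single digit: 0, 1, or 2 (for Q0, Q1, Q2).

t=0-2: P1@Q0 runs 2, rem=2, quantum used, demote→Q1. Q0=[P2,P3,P4,P5] Q1=[P1] Q2=[]
t=2-4: P2@Q0 runs 2, rem=5, quantum used, demote→Q1. Q0=[P3,P4,P5] Q1=[P1,P2] Q2=[]
t=4-6: P3@Q0 runs 2, rem=6, I/O yield, promote→Q0. Q0=[P4,P5,P3] Q1=[P1,P2] Q2=[]
t=6-8: P4@Q0 runs 2, rem=13, quantum used, demote→Q1. Q0=[P5,P3] Q1=[P1,P2,P4] Q2=[]
t=8-10: P5@Q0 runs 2, rem=2, quantum used, demote→Q1. Q0=[P3] Q1=[P1,P2,P4,P5] Q2=[]
t=10-12: P3@Q0 runs 2, rem=4, I/O yield, promote→Q0. Q0=[P3] Q1=[P1,P2,P4,P5] Q2=[]
t=12-14: P3@Q0 runs 2, rem=2, I/O yield, promote→Q0. Q0=[P3] Q1=[P1,P2,P4,P5] Q2=[]
t=14-16: P3@Q0 runs 2, rem=0, completes. Q0=[] Q1=[P1,P2,P4,P5] Q2=[]
t=16-18: P1@Q1 runs 2, rem=0, completes. Q0=[] Q1=[P2,P4,P5] Q2=[]
t=18-23: P2@Q1 runs 5, rem=0, completes. Q0=[] Q1=[P4,P5] Q2=[]
t=23-28: P4@Q1 runs 5, rem=8, quantum used, demote→Q2. Q0=[] Q1=[P5] Q2=[P4]
t=28-30: P5@Q1 runs 2, rem=0, completes. Q0=[] Q1=[] Q2=[P4]
t=30-38: P4@Q2 runs 8, rem=0, completes. Q0=[] Q1=[] Q2=[]

Answer: 1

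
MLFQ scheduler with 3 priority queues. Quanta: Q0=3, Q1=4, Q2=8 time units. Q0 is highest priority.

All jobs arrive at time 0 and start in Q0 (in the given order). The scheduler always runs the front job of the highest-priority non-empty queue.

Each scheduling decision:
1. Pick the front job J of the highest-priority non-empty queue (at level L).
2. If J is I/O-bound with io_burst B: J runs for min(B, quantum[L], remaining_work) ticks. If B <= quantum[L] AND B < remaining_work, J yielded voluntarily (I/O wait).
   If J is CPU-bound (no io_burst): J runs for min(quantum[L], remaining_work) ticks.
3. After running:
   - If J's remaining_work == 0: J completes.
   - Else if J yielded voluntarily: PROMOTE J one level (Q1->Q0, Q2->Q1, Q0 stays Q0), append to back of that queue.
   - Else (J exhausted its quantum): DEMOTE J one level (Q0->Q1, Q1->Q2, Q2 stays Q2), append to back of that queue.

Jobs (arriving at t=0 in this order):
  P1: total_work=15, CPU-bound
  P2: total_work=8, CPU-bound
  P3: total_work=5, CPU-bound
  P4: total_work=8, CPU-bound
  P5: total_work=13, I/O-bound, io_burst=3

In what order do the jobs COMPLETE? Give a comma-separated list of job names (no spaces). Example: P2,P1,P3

t=0-3: P1@Q0 runs 3, rem=12, quantum used, demote→Q1. Q0=[P2,P3,P4,P5] Q1=[P1] Q2=[]
t=3-6: P2@Q0 runs 3, rem=5, quantum used, demote→Q1. Q0=[P3,P4,P5] Q1=[P1,P2] Q2=[]
t=6-9: P3@Q0 runs 3, rem=2, quantum used, demote→Q1. Q0=[P4,P5] Q1=[P1,P2,P3] Q2=[]
t=9-12: P4@Q0 runs 3, rem=5, quantum used, demote→Q1. Q0=[P5] Q1=[P1,P2,P3,P4] Q2=[]
t=12-15: P5@Q0 runs 3, rem=10, I/O yield, promote→Q0. Q0=[P5] Q1=[P1,P2,P3,P4] Q2=[]
t=15-18: P5@Q0 runs 3, rem=7, I/O yield, promote→Q0. Q0=[P5] Q1=[P1,P2,P3,P4] Q2=[]
t=18-21: P5@Q0 runs 3, rem=4, I/O yield, promote→Q0. Q0=[P5] Q1=[P1,P2,P3,P4] Q2=[]
t=21-24: P5@Q0 runs 3, rem=1, I/O yield, promote→Q0. Q0=[P5] Q1=[P1,P2,P3,P4] Q2=[]
t=24-25: P5@Q0 runs 1, rem=0, completes. Q0=[] Q1=[P1,P2,P3,P4] Q2=[]
t=25-29: P1@Q1 runs 4, rem=8, quantum used, demote→Q2. Q0=[] Q1=[P2,P3,P4] Q2=[P1]
t=29-33: P2@Q1 runs 4, rem=1, quantum used, demote→Q2. Q0=[] Q1=[P3,P4] Q2=[P1,P2]
t=33-35: P3@Q1 runs 2, rem=0, completes. Q0=[] Q1=[P4] Q2=[P1,P2]
t=35-39: P4@Q1 runs 4, rem=1, quantum used, demote→Q2. Q0=[] Q1=[] Q2=[P1,P2,P4]
t=39-47: P1@Q2 runs 8, rem=0, completes. Q0=[] Q1=[] Q2=[P2,P4]
t=47-48: P2@Q2 runs 1, rem=0, completes. Q0=[] Q1=[] Q2=[P4]
t=48-49: P4@Q2 runs 1, rem=0, completes. Q0=[] Q1=[] Q2=[]

Answer: P5,P3,P1,P2,P4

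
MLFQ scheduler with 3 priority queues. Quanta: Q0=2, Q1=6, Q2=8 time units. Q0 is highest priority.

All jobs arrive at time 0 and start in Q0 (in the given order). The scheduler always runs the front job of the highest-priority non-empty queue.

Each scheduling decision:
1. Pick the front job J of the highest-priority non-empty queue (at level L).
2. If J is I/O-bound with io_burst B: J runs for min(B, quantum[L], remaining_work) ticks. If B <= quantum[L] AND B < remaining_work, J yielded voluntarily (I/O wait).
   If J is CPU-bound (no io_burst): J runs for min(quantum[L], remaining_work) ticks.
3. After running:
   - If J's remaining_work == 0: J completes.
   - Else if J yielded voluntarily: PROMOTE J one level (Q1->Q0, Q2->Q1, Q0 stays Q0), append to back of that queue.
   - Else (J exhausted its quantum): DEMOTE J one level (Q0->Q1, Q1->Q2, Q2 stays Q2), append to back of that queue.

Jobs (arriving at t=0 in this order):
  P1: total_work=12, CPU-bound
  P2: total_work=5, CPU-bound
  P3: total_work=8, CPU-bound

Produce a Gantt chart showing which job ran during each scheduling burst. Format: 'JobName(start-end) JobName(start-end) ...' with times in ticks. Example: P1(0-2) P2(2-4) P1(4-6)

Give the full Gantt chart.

t=0-2: P1@Q0 runs 2, rem=10, quantum used, demote→Q1. Q0=[P2,P3] Q1=[P1] Q2=[]
t=2-4: P2@Q0 runs 2, rem=3, quantum used, demote→Q1. Q0=[P3] Q1=[P1,P2] Q2=[]
t=4-6: P3@Q0 runs 2, rem=6, quantum used, demote→Q1. Q0=[] Q1=[P1,P2,P3] Q2=[]
t=6-12: P1@Q1 runs 6, rem=4, quantum used, demote→Q2. Q0=[] Q1=[P2,P3] Q2=[P1]
t=12-15: P2@Q1 runs 3, rem=0, completes. Q0=[] Q1=[P3] Q2=[P1]
t=15-21: P3@Q1 runs 6, rem=0, completes. Q0=[] Q1=[] Q2=[P1]
t=21-25: P1@Q2 runs 4, rem=0, completes. Q0=[] Q1=[] Q2=[]

Answer: P1(0-2) P2(2-4) P3(4-6) P1(6-12) P2(12-15) P3(15-21) P1(21-25)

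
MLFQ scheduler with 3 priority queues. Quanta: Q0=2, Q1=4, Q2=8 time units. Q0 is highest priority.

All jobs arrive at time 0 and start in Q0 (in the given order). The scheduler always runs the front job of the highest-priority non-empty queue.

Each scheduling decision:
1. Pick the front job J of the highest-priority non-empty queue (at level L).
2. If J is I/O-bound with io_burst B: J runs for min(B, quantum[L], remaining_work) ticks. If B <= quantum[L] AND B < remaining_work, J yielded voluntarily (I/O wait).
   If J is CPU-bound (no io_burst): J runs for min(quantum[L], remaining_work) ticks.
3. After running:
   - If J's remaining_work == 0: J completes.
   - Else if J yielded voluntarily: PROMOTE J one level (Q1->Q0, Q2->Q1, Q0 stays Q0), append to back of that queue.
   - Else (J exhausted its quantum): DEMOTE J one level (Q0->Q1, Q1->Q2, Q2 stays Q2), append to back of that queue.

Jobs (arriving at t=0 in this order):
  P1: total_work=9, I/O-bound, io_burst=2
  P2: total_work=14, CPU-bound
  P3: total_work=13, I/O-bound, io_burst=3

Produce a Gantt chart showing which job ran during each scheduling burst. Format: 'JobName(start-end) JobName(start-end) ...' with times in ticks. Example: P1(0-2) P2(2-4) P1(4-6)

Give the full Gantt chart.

Answer: P1(0-2) P2(2-4) P3(4-6) P1(6-8) P1(8-10) P1(10-12) P1(12-13) P2(13-17) P3(17-20) P3(20-22) P3(22-25) P3(25-27) P3(27-28) P2(28-36)

Derivation:
t=0-2: P1@Q0 runs 2, rem=7, I/O yield, promote→Q0. Q0=[P2,P3,P1] Q1=[] Q2=[]
t=2-4: P2@Q0 runs 2, rem=12, quantum used, demote→Q1. Q0=[P3,P1] Q1=[P2] Q2=[]
t=4-6: P3@Q0 runs 2, rem=11, quantum used, demote→Q1. Q0=[P1] Q1=[P2,P3] Q2=[]
t=6-8: P1@Q0 runs 2, rem=5, I/O yield, promote→Q0. Q0=[P1] Q1=[P2,P3] Q2=[]
t=8-10: P1@Q0 runs 2, rem=3, I/O yield, promote→Q0. Q0=[P1] Q1=[P2,P3] Q2=[]
t=10-12: P1@Q0 runs 2, rem=1, I/O yield, promote→Q0. Q0=[P1] Q1=[P2,P3] Q2=[]
t=12-13: P1@Q0 runs 1, rem=0, completes. Q0=[] Q1=[P2,P3] Q2=[]
t=13-17: P2@Q1 runs 4, rem=8, quantum used, demote→Q2. Q0=[] Q1=[P3] Q2=[P2]
t=17-20: P3@Q1 runs 3, rem=8, I/O yield, promote→Q0. Q0=[P3] Q1=[] Q2=[P2]
t=20-22: P3@Q0 runs 2, rem=6, quantum used, demote→Q1. Q0=[] Q1=[P3] Q2=[P2]
t=22-25: P3@Q1 runs 3, rem=3, I/O yield, promote→Q0. Q0=[P3] Q1=[] Q2=[P2]
t=25-27: P3@Q0 runs 2, rem=1, quantum used, demote→Q1. Q0=[] Q1=[P3] Q2=[P2]
t=27-28: P3@Q1 runs 1, rem=0, completes. Q0=[] Q1=[] Q2=[P2]
t=28-36: P2@Q2 runs 8, rem=0, completes. Q0=[] Q1=[] Q2=[]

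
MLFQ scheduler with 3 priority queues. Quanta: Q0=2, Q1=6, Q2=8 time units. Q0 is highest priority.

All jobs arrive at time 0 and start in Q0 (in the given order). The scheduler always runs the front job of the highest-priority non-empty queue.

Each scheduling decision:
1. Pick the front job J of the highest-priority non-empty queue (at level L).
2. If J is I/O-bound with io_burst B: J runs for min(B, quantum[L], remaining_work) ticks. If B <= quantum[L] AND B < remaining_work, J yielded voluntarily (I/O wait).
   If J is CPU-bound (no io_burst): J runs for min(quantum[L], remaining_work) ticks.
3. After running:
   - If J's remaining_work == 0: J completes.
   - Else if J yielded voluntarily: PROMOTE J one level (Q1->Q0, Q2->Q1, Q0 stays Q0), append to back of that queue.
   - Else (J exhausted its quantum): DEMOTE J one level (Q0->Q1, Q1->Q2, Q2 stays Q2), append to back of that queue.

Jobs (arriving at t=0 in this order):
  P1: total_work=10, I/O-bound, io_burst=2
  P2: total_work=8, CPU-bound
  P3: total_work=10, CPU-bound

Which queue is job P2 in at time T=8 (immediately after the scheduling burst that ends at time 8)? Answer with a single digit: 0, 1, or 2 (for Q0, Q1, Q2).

Answer: 1

Derivation:
t=0-2: P1@Q0 runs 2, rem=8, I/O yield, promote→Q0. Q0=[P2,P3,P1] Q1=[] Q2=[]
t=2-4: P2@Q0 runs 2, rem=6, quantum used, demote→Q1. Q0=[P3,P1] Q1=[P2] Q2=[]
t=4-6: P3@Q0 runs 2, rem=8, quantum used, demote→Q1. Q0=[P1] Q1=[P2,P3] Q2=[]
t=6-8: P1@Q0 runs 2, rem=6, I/O yield, promote→Q0. Q0=[P1] Q1=[P2,P3] Q2=[]
t=8-10: P1@Q0 runs 2, rem=4, I/O yield, promote→Q0. Q0=[P1] Q1=[P2,P3] Q2=[]
t=10-12: P1@Q0 runs 2, rem=2, I/O yield, promote→Q0. Q0=[P1] Q1=[P2,P3] Q2=[]
t=12-14: P1@Q0 runs 2, rem=0, completes. Q0=[] Q1=[P2,P3] Q2=[]
t=14-20: P2@Q1 runs 6, rem=0, completes. Q0=[] Q1=[P3] Q2=[]
t=20-26: P3@Q1 runs 6, rem=2, quantum used, demote→Q2. Q0=[] Q1=[] Q2=[P3]
t=26-28: P3@Q2 runs 2, rem=0, completes. Q0=[] Q1=[] Q2=[]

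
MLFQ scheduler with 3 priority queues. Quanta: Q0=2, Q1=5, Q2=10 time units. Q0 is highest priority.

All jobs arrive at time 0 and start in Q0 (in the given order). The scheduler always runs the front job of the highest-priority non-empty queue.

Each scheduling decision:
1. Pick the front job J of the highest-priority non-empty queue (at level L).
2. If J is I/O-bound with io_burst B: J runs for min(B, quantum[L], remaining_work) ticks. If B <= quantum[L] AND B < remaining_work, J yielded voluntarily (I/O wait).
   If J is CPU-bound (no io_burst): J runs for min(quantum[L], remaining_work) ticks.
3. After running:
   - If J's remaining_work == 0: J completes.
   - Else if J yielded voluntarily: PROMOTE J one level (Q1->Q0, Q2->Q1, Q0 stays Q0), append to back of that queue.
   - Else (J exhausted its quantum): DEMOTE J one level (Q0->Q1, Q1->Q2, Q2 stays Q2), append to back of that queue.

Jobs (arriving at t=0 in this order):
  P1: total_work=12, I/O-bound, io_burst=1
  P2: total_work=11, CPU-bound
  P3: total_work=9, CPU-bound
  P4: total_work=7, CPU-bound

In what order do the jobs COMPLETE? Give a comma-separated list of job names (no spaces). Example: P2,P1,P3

Answer: P1,P4,P2,P3

Derivation:
t=0-1: P1@Q0 runs 1, rem=11, I/O yield, promote→Q0. Q0=[P2,P3,P4,P1] Q1=[] Q2=[]
t=1-3: P2@Q0 runs 2, rem=9, quantum used, demote→Q1. Q0=[P3,P4,P1] Q1=[P2] Q2=[]
t=3-5: P3@Q0 runs 2, rem=7, quantum used, demote→Q1. Q0=[P4,P1] Q1=[P2,P3] Q2=[]
t=5-7: P4@Q0 runs 2, rem=5, quantum used, demote→Q1. Q0=[P1] Q1=[P2,P3,P4] Q2=[]
t=7-8: P1@Q0 runs 1, rem=10, I/O yield, promote→Q0. Q0=[P1] Q1=[P2,P3,P4] Q2=[]
t=8-9: P1@Q0 runs 1, rem=9, I/O yield, promote→Q0. Q0=[P1] Q1=[P2,P3,P4] Q2=[]
t=9-10: P1@Q0 runs 1, rem=8, I/O yield, promote→Q0. Q0=[P1] Q1=[P2,P3,P4] Q2=[]
t=10-11: P1@Q0 runs 1, rem=7, I/O yield, promote→Q0. Q0=[P1] Q1=[P2,P3,P4] Q2=[]
t=11-12: P1@Q0 runs 1, rem=6, I/O yield, promote→Q0. Q0=[P1] Q1=[P2,P3,P4] Q2=[]
t=12-13: P1@Q0 runs 1, rem=5, I/O yield, promote→Q0. Q0=[P1] Q1=[P2,P3,P4] Q2=[]
t=13-14: P1@Q0 runs 1, rem=4, I/O yield, promote→Q0. Q0=[P1] Q1=[P2,P3,P4] Q2=[]
t=14-15: P1@Q0 runs 1, rem=3, I/O yield, promote→Q0. Q0=[P1] Q1=[P2,P3,P4] Q2=[]
t=15-16: P1@Q0 runs 1, rem=2, I/O yield, promote→Q0. Q0=[P1] Q1=[P2,P3,P4] Q2=[]
t=16-17: P1@Q0 runs 1, rem=1, I/O yield, promote→Q0. Q0=[P1] Q1=[P2,P3,P4] Q2=[]
t=17-18: P1@Q0 runs 1, rem=0, completes. Q0=[] Q1=[P2,P3,P4] Q2=[]
t=18-23: P2@Q1 runs 5, rem=4, quantum used, demote→Q2. Q0=[] Q1=[P3,P4] Q2=[P2]
t=23-28: P3@Q1 runs 5, rem=2, quantum used, demote→Q2. Q0=[] Q1=[P4] Q2=[P2,P3]
t=28-33: P4@Q1 runs 5, rem=0, completes. Q0=[] Q1=[] Q2=[P2,P3]
t=33-37: P2@Q2 runs 4, rem=0, completes. Q0=[] Q1=[] Q2=[P3]
t=37-39: P3@Q2 runs 2, rem=0, completes. Q0=[] Q1=[] Q2=[]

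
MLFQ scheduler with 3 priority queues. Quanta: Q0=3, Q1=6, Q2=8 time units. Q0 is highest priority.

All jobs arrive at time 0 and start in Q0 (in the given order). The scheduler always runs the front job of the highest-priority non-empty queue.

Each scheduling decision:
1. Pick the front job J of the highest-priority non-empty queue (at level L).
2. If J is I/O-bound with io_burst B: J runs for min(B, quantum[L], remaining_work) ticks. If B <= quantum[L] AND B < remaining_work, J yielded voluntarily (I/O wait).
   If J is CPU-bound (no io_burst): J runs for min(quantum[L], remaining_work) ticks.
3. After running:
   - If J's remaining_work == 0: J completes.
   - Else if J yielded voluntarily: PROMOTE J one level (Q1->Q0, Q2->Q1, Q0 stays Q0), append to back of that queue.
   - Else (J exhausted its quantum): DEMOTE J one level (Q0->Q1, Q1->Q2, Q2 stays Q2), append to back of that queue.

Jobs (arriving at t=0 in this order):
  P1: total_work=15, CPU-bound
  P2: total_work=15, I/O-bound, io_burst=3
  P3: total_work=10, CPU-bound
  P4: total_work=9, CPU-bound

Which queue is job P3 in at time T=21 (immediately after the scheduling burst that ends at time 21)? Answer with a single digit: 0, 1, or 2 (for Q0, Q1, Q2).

t=0-3: P1@Q0 runs 3, rem=12, quantum used, demote→Q1. Q0=[P2,P3,P4] Q1=[P1] Q2=[]
t=3-6: P2@Q0 runs 3, rem=12, I/O yield, promote→Q0. Q0=[P3,P4,P2] Q1=[P1] Q2=[]
t=6-9: P3@Q0 runs 3, rem=7, quantum used, demote→Q1. Q0=[P4,P2] Q1=[P1,P3] Q2=[]
t=9-12: P4@Q0 runs 3, rem=6, quantum used, demote→Q1. Q0=[P2] Q1=[P1,P3,P4] Q2=[]
t=12-15: P2@Q0 runs 3, rem=9, I/O yield, promote→Q0. Q0=[P2] Q1=[P1,P3,P4] Q2=[]
t=15-18: P2@Q0 runs 3, rem=6, I/O yield, promote→Q0. Q0=[P2] Q1=[P1,P3,P4] Q2=[]
t=18-21: P2@Q0 runs 3, rem=3, I/O yield, promote→Q0. Q0=[P2] Q1=[P1,P3,P4] Q2=[]
t=21-24: P2@Q0 runs 3, rem=0, completes. Q0=[] Q1=[P1,P3,P4] Q2=[]
t=24-30: P1@Q1 runs 6, rem=6, quantum used, demote→Q2. Q0=[] Q1=[P3,P4] Q2=[P1]
t=30-36: P3@Q1 runs 6, rem=1, quantum used, demote→Q2. Q0=[] Q1=[P4] Q2=[P1,P3]
t=36-42: P4@Q1 runs 6, rem=0, completes. Q0=[] Q1=[] Q2=[P1,P3]
t=42-48: P1@Q2 runs 6, rem=0, completes. Q0=[] Q1=[] Q2=[P3]
t=48-49: P3@Q2 runs 1, rem=0, completes. Q0=[] Q1=[] Q2=[]

Answer: 1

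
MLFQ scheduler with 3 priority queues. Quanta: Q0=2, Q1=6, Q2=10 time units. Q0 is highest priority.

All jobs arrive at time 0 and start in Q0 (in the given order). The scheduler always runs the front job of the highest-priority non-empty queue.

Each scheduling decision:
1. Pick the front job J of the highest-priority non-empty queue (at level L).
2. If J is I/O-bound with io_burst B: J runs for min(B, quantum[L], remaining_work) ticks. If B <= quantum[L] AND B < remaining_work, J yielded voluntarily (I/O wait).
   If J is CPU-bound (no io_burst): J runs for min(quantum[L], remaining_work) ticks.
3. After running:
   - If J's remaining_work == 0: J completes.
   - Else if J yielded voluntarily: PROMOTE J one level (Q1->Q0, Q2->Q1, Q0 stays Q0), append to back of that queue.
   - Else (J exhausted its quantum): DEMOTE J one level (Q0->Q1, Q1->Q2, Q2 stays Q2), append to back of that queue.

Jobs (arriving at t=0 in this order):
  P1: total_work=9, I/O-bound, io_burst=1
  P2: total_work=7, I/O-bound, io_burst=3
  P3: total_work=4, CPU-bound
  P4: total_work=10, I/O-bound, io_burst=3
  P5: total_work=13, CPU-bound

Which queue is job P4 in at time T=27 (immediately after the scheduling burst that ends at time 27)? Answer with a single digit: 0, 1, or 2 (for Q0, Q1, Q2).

t=0-1: P1@Q0 runs 1, rem=8, I/O yield, promote→Q0. Q0=[P2,P3,P4,P5,P1] Q1=[] Q2=[]
t=1-3: P2@Q0 runs 2, rem=5, quantum used, demote→Q1. Q0=[P3,P4,P5,P1] Q1=[P2] Q2=[]
t=3-5: P3@Q0 runs 2, rem=2, quantum used, demote→Q1. Q0=[P4,P5,P1] Q1=[P2,P3] Q2=[]
t=5-7: P4@Q0 runs 2, rem=8, quantum used, demote→Q1. Q0=[P5,P1] Q1=[P2,P3,P4] Q2=[]
t=7-9: P5@Q0 runs 2, rem=11, quantum used, demote→Q1. Q0=[P1] Q1=[P2,P3,P4,P5] Q2=[]
t=9-10: P1@Q0 runs 1, rem=7, I/O yield, promote→Q0. Q0=[P1] Q1=[P2,P3,P4,P5] Q2=[]
t=10-11: P1@Q0 runs 1, rem=6, I/O yield, promote→Q0. Q0=[P1] Q1=[P2,P3,P4,P5] Q2=[]
t=11-12: P1@Q0 runs 1, rem=5, I/O yield, promote→Q0. Q0=[P1] Q1=[P2,P3,P4,P5] Q2=[]
t=12-13: P1@Q0 runs 1, rem=4, I/O yield, promote→Q0. Q0=[P1] Q1=[P2,P3,P4,P5] Q2=[]
t=13-14: P1@Q0 runs 1, rem=3, I/O yield, promote→Q0. Q0=[P1] Q1=[P2,P3,P4,P5] Q2=[]
t=14-15: P1@Q0 runs 1, rem=2, I/O yield, promote→Q0. Q0=[P1] Q1=[P2,P3,P4,P5] Q2=[]
t=15-16: P1@Q0 runs 1, rem=1, I/O yield, promote→Q0. Q0=[P1] Q1=[P2,P3,P4,P5] Q2=[]
t=16-17: P1@Q0 runs 1, rem=0, completes. Q0=[] Q1=[P2,P3,P4,P5] Q2=[]
t=17-20: P2@Q1 runs 3, rem=2, I/O yield, promote→Q0. Q0=[P2] Q1=[P3,P4,P5] Q2=[]
t=20-22: P2@Q0 runs 2, rem=0, completes. Q0=[] Q1=[P3,P4,P5] Q2=[]
t=22-24: P3@Q1 runs 2, rem=0, completes. Q0=[] Q1=[P4,P5] Q2=[]
t=24-27: P4@Q1 runs 3, rem=5, I/O yield, promote→Q0. Q0=[P4] Q1=[P5] Q2=[]
t=27-29: P4@Q0 runs 2, rem=3, quantum used, demote→Q1. Q0=[] Q1=[P5,P4] Q2=[]
t=29-35: P5@Q1 runs 6, rem=5, quantum used, demote→Q2. Q0=[] Q1=[P4] Q2=[P5]
t=35-38: P4@Q1 runs 3, rem=0, completes. Q0=[] Q1=[] Q2=[P5]
t=38-43: P5@Q2 runs 5, rem=0, completes. Q0=[] Q1=[] Q2=[]

Answer: 0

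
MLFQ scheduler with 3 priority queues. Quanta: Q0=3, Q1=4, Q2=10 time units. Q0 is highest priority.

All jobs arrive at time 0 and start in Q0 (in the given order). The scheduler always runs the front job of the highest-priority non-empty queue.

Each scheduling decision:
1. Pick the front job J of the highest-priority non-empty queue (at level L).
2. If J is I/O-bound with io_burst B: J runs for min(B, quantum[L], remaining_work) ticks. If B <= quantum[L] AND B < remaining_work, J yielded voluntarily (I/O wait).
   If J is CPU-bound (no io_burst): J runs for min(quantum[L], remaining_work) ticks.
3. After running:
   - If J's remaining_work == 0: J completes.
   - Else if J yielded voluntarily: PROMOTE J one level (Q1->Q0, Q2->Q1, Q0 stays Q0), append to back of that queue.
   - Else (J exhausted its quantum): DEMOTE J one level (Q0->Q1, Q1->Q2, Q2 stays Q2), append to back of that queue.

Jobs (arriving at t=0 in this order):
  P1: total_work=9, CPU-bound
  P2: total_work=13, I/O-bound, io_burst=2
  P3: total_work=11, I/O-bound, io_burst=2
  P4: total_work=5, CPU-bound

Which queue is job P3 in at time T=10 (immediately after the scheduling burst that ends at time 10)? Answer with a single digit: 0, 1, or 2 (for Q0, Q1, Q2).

t=0-3: P1@Q0 runs 3, rem=6, quantum used, demote→Q1. Q0=[P2,P3,P4] Q1=[P1] Q2=[]
t=3-5: P2@Q0 runs 2, rem=11, I/O yield, promote→Q0. Q0=[P3,P4,P2] Q1=[P1] Q2=[]
t=5-7: P3@Q0 runs 2, rem=9, I/O yield, promote→Q0. Q0=[P4,P2,P3] Q1=[P1] Q2=[]
t=7-10: P4@Q0 runs 3, rem=2, quantum used, demote→Q1. Q0=[P2,P3] Q1=[P1,P4] Q2=[]
t=10-12: P2@Q0 runs 2, rem=9, I/O yield, promote→Q0. Q0=[P3,P2] Q1=[P1,P4] Q2=[]
t=12-14: P3@Q0 runs 2, rem=7, I/O yield, promote→Q0. Q0=[P2,P3] Q1=[P1,P4] Q2=[]
t=14-16: P2@Q0 runs 2, rem=7, I/O yield, promote→Q0. Q0=[P3,P2] Q1=[P1,P4] Q2=[]
t=16-18: P3@Q0 runs 2, rem=5, I/O yield, promote→Q0. Q0=[P2,P3] Q1=[P1,P4] Q2=[]
t=18-20: P2@Q0 runs 2, rem=5, I/O yield, promote→Q0. Q0=[P3,P2] Q1=[P1,P4] Q2=[]
t=20-22: P3@Q0 runs 2, rem=3, I/O yield, promote→Q0. Q0=[P2,P3] Q1=[P1,P4] Q2=[]
t=22-24: P2@Q0 runs 2, rem=3, I/O yield, promote→Q0. Q0=[P3,P2] Q1=[P1,P4] Q2=[]
t=24-26: P3@Q0 runs 2, rem=1, I/O yield, promote→Q0. Q0=[P2,P3] Q1=[P1,P4] Q2=[]
t=26-28: P2@Q0 runs 2, rem=1, I/O yield, promote→Q0. Q0=[P3,P2] Q1=[P1,P4] Q2=[]
t=28-29: P3@Q0 runs 1, rem=0, completes. Q0=[P2] Q1=[P1,P4] Q2=[]
t=29-30: P2@Q0 runs 1, rem=0, completes. Q0=[] Q1=[P1,P4] Q2=[]
t=30-34: P1@Q1 runs 4, rem=2, quantum used, demote→Q2. Q0=[] Q1=[P4] Q2=[P1]
t=34-36: P4@Q1 runs 2, rem=0, completes. Q0=[] Q1=[] Q2=[P1]
t=36-38: P1@Q2 runs 2, rem=0, completes. Q0=[] Q1=[] Q2=[]

Answer: 0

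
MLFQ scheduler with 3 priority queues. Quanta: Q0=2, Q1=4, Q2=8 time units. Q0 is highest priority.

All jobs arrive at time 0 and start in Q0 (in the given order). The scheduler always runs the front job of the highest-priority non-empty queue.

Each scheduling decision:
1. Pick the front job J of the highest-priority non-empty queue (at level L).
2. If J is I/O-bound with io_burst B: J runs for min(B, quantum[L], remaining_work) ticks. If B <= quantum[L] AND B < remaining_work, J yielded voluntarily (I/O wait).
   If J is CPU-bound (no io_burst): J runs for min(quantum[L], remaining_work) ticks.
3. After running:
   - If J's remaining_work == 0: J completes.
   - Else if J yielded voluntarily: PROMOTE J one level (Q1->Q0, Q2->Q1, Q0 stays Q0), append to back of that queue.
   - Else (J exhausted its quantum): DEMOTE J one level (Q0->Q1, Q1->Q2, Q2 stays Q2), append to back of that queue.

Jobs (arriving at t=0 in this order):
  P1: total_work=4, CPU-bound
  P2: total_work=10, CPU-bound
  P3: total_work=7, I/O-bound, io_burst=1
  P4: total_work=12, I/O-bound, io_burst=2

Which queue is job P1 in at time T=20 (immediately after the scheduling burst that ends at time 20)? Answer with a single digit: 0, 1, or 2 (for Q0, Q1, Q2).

t=0-2: P1@Q0 runs 2, rem=2, quantum used, demote→Q1. Q0=[P2,P3,P4] Q1=[P1] Q2=[]
t=2-4: P2@Q0 runs 2, rem=8, quantum used, demote→Q1. Q0=[P3,P4] Q1=[P1,P2] Q2=[]
t=4-5: P3@Q0 runs 1, rem=6, I/O yield, promote→Q0. Q0=[P4,P3] Q1=[P1,P2] Q2=[]
t=5-7: P4@Q0 runs 2, rem=10, I/O yield, promote→Q0. Q0=[P3,P4] Q1=[P1,P2] Q2=[]
t=7-8: P3@Q0 runs 1, rem=5, I/O yield, promote→Q0. Q0=[P4,P3] Q1=[P1,P2] Q2=[]
t=8-10: P4@Q0 runs 2, rem=8, I/O yield, promote→Q0. Q0=[P3,P4] Q1=[P1,P2] Q2=[]
t=10-11: P3@Q0 runs 1, rem=4, I/O yield, promote→Q0. Q0=[P4,P3] Q1=[P1,P2] Q2=[]
t=11-13: P4@Q0 runs 2, rem=6, I/O yield, promote→Q0. Q0=[P3,P4] Q1=[P1,P2] Q2=[]
t=13-14: P3@Q0 runs 1, rem=3, I/O yield, promote→Q0. Q0=[P4,P3] Q1=[P1,P2] Q2=[]
t=14-16: P4@Q0 runs 2, rem=4, I/O yield, promote→Q0. Q0=[P3,P4] Q1=[P1,P2] Q2=[]
t=16-17: P3@Q0 runs 1, rem=2, I/O yield, promote→Q0. Q0=[P4,P3] Q1=[P1,P2] Q2=[]
t=17-19: P4@Q0 runs 2, rem=2, I/O yield, promote→Q0. Q0=[P3,P4] Q1=[P1,P2] Q2=[]
t=19-20: P3@Q0 runs 1, rem=1, I/O yield, promote→Q0. Q0=[P4,P3] Q1=[P1,P2] Q2=[]
t=20-22: P4@Q0 runs 2, rem=0, completes. Q0=[P3] Q1=[P1,P2] Q2=[]
t=22-23: P3@Q0 runs 1, rem=0, completes. Q0=[] Q1=[P1,P2] Q2=[]
t=23-25: P1@Q1 runs 2, rem=0, completes. Q0=[] Q1=[P2] Q2=[]
t=25-29: P2@Q1 runs 4, rem=4, quantum used, demote→Q2. Q0=[] Q1=[] Q2=[P2]
t=29-33: P2@Q2 runs 4, rem=0, completes. Q0=[] Q1=[] Q2=[]

Answer: 1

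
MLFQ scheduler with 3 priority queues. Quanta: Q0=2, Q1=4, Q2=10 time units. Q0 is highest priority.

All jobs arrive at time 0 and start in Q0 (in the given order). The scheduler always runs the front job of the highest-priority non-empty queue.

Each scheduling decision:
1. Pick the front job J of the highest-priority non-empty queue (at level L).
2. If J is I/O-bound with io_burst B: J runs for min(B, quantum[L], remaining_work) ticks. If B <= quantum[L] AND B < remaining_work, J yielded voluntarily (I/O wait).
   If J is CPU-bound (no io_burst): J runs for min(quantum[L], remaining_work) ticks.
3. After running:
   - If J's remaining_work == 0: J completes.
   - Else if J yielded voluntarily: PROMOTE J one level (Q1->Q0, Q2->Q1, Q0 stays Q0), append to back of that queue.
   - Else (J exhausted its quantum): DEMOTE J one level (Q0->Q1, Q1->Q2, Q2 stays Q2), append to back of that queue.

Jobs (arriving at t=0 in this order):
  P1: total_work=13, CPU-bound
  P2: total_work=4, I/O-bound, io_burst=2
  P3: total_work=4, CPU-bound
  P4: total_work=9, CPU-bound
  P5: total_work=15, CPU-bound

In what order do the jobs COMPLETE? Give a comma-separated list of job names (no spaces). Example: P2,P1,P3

t=0-2: P1@Q0 runs 2, rem=11, quantum used, demote→Q1. Q0=[P2,P3,P4,P5] Q1=[P1] Q2=[]
t=2-4: P2@Q0 runs 2, rem=2, I/O yield, promote→Q0. Q0=[P3,P4,P5,P2] Q1=[P1] Q2=[]
t=4-6: P3@Q0 runs 2, rem=2, quantum used, demote→Q1. Q0=[P4,P5,P2] Q1=[P1,P3] Q2=[]
t=6-8: P4@Q0 runs 2, rem=7, quantum used, demote→Q1. Q0=[P5,P2] Q1=[P1,P3,P4] Q2=[]
t=8-10: P5@Q0 runs 2, rem=13, quantum used, demote→Q1. Q0=[P2] Q1=[P1,P3,P4,P5] Q2=[]
t=10-12: P2@Q0 runs 2, rem=0, completes. Q0=[] Q1=[P1,P3,P4,P5] Q2=[]
t=12-16: P1@Q1 runs 4, rem=7, quantum used, demote→Q2. Q0=[] Q1=[P3,P4,P5] Q2=[P1]
t=16-18: P3@Q1 runs 2, rem=0, completes. Q0=[] Q1=[P4,P5] Q2=[P1]
t=18-22: P4@Q1 runs 4, rem=3, quantum used, demote→Q2. Q0=[] Q1=[P5] Q2=[P1,P4]
t=22-26: P5@Q1 runs 4, rem=9, quantum used, demote→Q2. Q0=[] Q1=[] Q2=[P1,P4,P5]
t=26-33: P1@Q2 runs 7, rem=0, completes. Q0=[] Q1=[] Q2=[P4,P5]
t=33-36: P4@Q2 runs 3, rem=0, completes. Q0=[] Q1=[] Q2=[P5]
t=36-45: P5@Q2 runs 9, rem=0, completes. Q0=[] Q1=[] Q2=[]

Answer: P2,P3,P1,P4,P5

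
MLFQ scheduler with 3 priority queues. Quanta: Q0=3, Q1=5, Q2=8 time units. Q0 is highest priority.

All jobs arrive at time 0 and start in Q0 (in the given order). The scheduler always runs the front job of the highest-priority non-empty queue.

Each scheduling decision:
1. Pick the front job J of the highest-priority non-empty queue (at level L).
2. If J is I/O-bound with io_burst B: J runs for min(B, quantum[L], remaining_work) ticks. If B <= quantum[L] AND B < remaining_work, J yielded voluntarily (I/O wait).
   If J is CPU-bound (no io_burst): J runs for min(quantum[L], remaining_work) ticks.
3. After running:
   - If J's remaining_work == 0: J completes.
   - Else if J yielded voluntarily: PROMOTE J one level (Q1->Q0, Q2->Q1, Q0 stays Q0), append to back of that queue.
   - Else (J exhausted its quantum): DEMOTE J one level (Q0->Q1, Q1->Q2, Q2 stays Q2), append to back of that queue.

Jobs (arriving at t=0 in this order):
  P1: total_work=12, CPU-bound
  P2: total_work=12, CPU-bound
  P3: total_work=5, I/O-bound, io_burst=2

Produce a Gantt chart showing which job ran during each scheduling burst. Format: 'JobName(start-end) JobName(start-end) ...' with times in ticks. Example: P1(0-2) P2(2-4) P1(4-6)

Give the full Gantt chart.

Answer: P1(0-3) P2(3-6) P3(6-8) P3(8-10) P3(10-11) P1(11-16) P2(16-21) P1(21-25) P2(25-29)

Derivation:
t=0-3: P1@Q0 runs 3, rem=9, quantum used, demote→Q1. Q0=[P2,P3] Q1=[P1] Q2=[]
t=3-6: P2@Q0 runs 3, rem=9, quantum used, demote→Q1. Q0=[P3] Q1=[P1,P2] Q2=[]
t=6-8: P3@Q0 runs 2, rem=3, I/O yield, promote→Q0. Q0=[P3] Q1=[P1,P2] Q2=[]
t=8-10: P3@Q0 runs 2, rem=1, I/O yield, promote→Q0. Q0=[P3] Q1=[P1,P2] Q2=[]
t=10-11: P3@Q0 runs 1, rem=0, completes. Q0=[] Q1=[P1,P2] Q2=[]
t=11-16: P1@Q1 runs 5, rem=4, quantum used, demote→Q2. Q0=[] Q1=[P2] Q2=[P1]
t=16-21: P2@Q1 runs 5, rem=4, quantum used, demote→Q2. Q0=[] Q1=[] Q2=[P1,P2]
t=21-25: P1@Q2 runs 4, rem=0, completes. Q0=[] Q1=[] Q2=[P2]
t=25-29: P2@Q2 runs 4, rem=0, completes. Q0=[] Q1=[] Q2=[]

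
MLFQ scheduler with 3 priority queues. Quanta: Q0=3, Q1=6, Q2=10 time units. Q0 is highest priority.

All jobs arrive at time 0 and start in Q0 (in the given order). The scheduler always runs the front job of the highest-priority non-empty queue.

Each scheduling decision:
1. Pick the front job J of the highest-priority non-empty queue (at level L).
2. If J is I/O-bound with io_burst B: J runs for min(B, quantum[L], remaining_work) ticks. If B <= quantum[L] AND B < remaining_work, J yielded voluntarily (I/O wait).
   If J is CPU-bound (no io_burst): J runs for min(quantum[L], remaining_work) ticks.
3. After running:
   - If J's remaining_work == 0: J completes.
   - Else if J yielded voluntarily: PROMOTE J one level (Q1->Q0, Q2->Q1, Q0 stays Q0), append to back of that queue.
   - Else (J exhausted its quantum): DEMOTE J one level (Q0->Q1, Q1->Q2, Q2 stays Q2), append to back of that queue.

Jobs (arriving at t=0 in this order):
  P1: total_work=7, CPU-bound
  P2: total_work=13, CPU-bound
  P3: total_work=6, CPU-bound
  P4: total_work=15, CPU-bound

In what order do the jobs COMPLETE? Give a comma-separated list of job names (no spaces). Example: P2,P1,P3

t=0-3: P1@Q0 runs 3, rem=4, quantum used, demote→Q1. Q0=[P2,P3,P4] Q1=[P1] Q2=[]
t=3-6: P2@Q0 runs 3, rem=10, quantum used, demote→Q1. Q0=[P3,P4] Q1=[P1,P2] Q2=[]
t=6-9: P3@Q0 runs 3, rem=3, quantum used, demote→Q1. Q0=[P4] Q1=[P1,P2,P3] Q2=[]
t=9-12: P4@Q0 runs 3, rem=12, quantum used, demote→Q1. Q0=[] Q1=[P1,P2,P3,P4] Q2=[]
t=12-16: P1@Q1 runs 4, rem=0, completes. Q0=[] Q1=[P2,P3,P4] Q2=[]
t=16-22: P2@Q1 runs 6, rem=4, quantum used, demote→Q2. Q0=[] Q1=[P3,P4] Q2=[P2]
t=22-25: P3@Q1 runs 3, rem=0, completes. Q0=[] Q1=[P4] Q2=[P2]
t=25-31: P4@Q1 runs 6, rem=6, quantum used, demote→Q2. Q0=[] Q1=[] Q2=[P2,P4]
t=31-35: P2@Q2 runs 4, rem=0, completes. Q0=[] Q1=[] Q2=[P4]
t=35-41: P4@Q2 runs 6, rem=0, completes. Q0=[] Q1=[] Q2=[]

Answer: P1,P3,P2,P4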